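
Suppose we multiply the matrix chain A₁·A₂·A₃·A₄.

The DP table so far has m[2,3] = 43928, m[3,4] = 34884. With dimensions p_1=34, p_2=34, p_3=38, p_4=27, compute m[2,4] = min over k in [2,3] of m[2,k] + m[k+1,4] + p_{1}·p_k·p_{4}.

m[2,4] = min over k∈[2,3] of m[2,k]+m[k+1,4]+p_{1}·p_k·p_{4}.
k=2: 0 + 34884 + 34·34·27 = 66096; k=3: 43928 + 0 + 34·38·27 = 78812.
Minimum: 66096 at k=2.

66096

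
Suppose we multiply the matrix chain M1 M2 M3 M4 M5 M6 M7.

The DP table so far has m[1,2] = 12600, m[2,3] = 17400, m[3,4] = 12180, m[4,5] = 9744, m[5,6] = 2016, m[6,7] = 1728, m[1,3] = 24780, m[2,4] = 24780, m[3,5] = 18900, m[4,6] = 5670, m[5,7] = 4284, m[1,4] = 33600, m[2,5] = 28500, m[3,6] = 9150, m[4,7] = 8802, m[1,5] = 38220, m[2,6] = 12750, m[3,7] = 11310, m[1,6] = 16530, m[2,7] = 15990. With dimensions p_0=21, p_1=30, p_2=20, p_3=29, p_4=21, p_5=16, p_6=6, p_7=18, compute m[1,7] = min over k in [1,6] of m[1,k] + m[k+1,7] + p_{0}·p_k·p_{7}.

18798

m[1,7] = min over k∈[1,6] of m[1,k]+m[k+1,7]+p_{0}·p_k·p_{7}.
k=1: 0 + 15990 + 21·30·18 = 27330; k=2: 12600 + 11310 + 21·20·18 = 31470; k=3: 24780 + 8802 + 21·29·18 = 44544; k=4: 33600 + 4284 + 21·21·18 = 45822; k=5: 38220 + 1728 + 21·16·18 = 45996; k=6: 16530 + 0 + 21·6·18 = 18798.
Minimum: 18798 at k=6.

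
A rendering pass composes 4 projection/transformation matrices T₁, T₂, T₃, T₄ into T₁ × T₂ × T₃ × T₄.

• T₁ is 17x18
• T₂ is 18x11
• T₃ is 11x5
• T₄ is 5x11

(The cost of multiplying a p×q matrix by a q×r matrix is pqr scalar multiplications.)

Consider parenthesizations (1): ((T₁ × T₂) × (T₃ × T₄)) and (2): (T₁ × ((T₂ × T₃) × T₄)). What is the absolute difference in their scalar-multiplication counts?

682

Order (1) = ((T₁ × T₂) × (T₃ × T₄)): (T₁ × T₂): 17×18 by 18×11 → 17×11, cost 17·18·11 = 3366; (T₃ × T₄): 11×5 by 5×11 → 11×11, cost 11·5·11 = 605; ((T₁ × T₂) × (T₃ × T₄)): 17×11 by 11×11 → 17×11, cost 17·11·11 = 2057; cumulative 6028. Total 6028.
Order (2) = (T₁ × ((T₂ × T₃) × T₄)): (T₂ × T₃): 18×11 by 11×5 → 18×5, cost 18·11·5 = 990; ((T₂ × T₃) × T₄): 18×5 by 5×11 → 18×11, cost 18·5·11 = 990; cumulative 1980; (T₁ × ((T₂ × T₃) × T₄)): 17×18 by 18×11 → 17×11, cost 17·18·11 = 3366; cumulative 5346. Total 5346.
Difference: |6028 − 5346| = 682.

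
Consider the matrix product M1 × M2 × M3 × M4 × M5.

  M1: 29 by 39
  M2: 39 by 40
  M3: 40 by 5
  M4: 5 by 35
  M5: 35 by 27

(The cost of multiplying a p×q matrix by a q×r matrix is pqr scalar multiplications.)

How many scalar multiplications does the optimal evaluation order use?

22095

Adjacent pairs: M1M2 = 29·39·40 = 45240; M2M3 = 39·40·5 = 7800; M3M4 = 40·5·35 = 7000; M4M5 = 5·35·27 = 4725.
Length 3: M1..M3: k=1: 0+7800+29·39·5=13455; k=2: 45240+0+29·40·5=51040 → min 13455 | M2..M4: k=2: 0+7000+39·40·35=61600; k=3: 7800+0+39·5·35=14625 → min 14625 | M3..M5: k=3: 0+4725+40·5·27=10125; k=4: 7000+0+40·35·27=44800 → min 10125.
Length 4: M1..M4: k=1: 0+14625+29·39·35=54210; k=2: 45240+7000+29·40·35=92840; k=3: 13455+0+29·5·35=18530 → min 18530 | M2..M5: k=2: 0+10125+39·40·27=52245; k=3: 7800+4725+39·5·27=17790; k=4: 14625+0+39·35·27=51480 → min 17790.
Length 5: M1..M5: k=1: 0+17790+29·39·27=48327; k=2: 45240+10125+29·40·27=86685; k=3: 13455+4725+29·5·27=22095; k=4: 18530+0+29·35·27=45935 → min 22095.
Optimal order: ((M1 × (M2 × M3)) × (M4 × M5)) with cost 22095.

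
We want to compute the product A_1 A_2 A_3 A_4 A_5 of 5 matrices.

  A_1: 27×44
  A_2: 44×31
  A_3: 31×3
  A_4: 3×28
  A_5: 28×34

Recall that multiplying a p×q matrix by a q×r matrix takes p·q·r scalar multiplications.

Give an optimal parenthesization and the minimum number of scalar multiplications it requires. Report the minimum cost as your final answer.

13266

Adjacent pairs: A_1A_2 = 27·44·31 = 36828; A_2A_3 = 44·31·3 = 4092; A_3A_4 = 31·3·28 = 2604; A_4A_5 = 3·28·34 = 2856.
Length 3: A_1..A_3: k=1: 0+4092+27·44·3=7656; k=2: 36828+0+27·31·3=39339 → min 7656 | A_2..A_4: k=2: 0+2604+44·31·28=40796; k=3: 4092+0+44·3·28=7788 → min 7788 | A_3..A_5: k=3: 0+2856+31·3·34=6018; k=4: 2604+0+31·28·34=32116 → min 6018.
Length 4: A_1..A_4: k=1: 0+7788+27·44·28=41052; k=2: 36828+2604+27·31·28=62868; k=3: 7656+0+27·3·28=9924 → min 9924 | A_2..A_5: k=2: 0+6018+44·31·34=52394; k=3: 4092+2856+44·3·34=11436; k=4: 7788+0+44·28·34=49676 → min 11436.
Length 5: A_1..A_5: k=1: 0+11436+27·44·34=51828; k=2: 36828+6018+27·31·34=71304; k=3: 7656+2856+27·3·34=13266; k=4: 9924+0+27·28·34=35628 → min 13266.
Optimal parenthesization: ((A_1 (A_2 A_3)) (A_4 A_5)) with cost 13266.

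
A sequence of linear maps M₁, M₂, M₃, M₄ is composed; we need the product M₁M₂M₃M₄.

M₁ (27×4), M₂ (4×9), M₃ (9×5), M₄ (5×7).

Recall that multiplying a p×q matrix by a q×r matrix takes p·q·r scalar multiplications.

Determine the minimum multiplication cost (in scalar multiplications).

Adjacent pairs: M₁M₂ = 27·4·9 = 972; M₂M₃ = 4·9·5 = 180; M₃M₄ = 9·5·7 = 315.
Length 3: M₁..M₃: k=1: 0+180+27·4·5=720; k=2: 972+0+27·9·5=2187 → min 720 | M₂..M₄: k=2: 0+315+4·9·7=567; k=3: 180+0+4·5·7=320 → min 320.
Length 4: M₁..M₄: k=1: 0+320+27·4·7=1076; k=2: 972+315+27·9·7=2988; k=3: 720+0+27·5·7=1665 → min 1076.
Optimal order: (M₁((M₂M₃)M₄)) with cost 1076.

1076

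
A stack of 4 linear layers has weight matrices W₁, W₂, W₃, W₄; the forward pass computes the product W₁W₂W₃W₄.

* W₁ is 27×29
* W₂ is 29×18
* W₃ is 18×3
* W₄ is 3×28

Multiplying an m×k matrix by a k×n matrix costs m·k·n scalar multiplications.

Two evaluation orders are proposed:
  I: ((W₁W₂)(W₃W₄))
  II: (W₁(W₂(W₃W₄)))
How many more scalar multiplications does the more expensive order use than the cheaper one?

8838

Order I = ((W₁W₂)(W₃W₄)): (W₁W₂): 27×29 by 29×18 → 27×18, cost 27·29·18 = 14094; (W₃W₄): 18×3 by 3×28 → 18×28, cost 18·3·28 = 1512; ((W₁W₂)(W₃W₄)): 27×18 by 18×28 → 27×28, cost 27·18·28 = 13608; cumulative 29214. Total 29214.
Order II = (W₁(W₂(W₃W₄))): (W₃W₄): 18×3 by 3×28 → 18×28, cost 18·3·28 = 1512; (W₂(W₃W₄)): 29×18 by 18×28 → 29×28, cost 29·18·28 = 14616; cumulative 16128; (W₁(W₂(W₃W₄))): 27×29 by 29×28 → 27×28, cost 27·29·28 = 21924; cumulative 38052. Total 38052.
Difference: |29214 − 38052| = 8838.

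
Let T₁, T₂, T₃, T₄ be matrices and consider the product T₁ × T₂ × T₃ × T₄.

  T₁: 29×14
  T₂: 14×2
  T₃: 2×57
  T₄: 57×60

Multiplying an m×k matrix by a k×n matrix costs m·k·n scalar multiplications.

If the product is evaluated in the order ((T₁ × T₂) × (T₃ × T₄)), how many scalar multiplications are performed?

(T₁ × T₂): 29×14 by 14×2 → 29×2, cost 29·14·2 = 812
(T₃ × T₄): 2×57 by 57×60 → 2×60, cost 2·57·60 = 6840
((T₁ × T₂) × (T₃ × T₄)): 29×2 by 2×60 → 29×60, cost 29·2·60 = 3480; cumulative 11132
Total: 11132 scalar multiplications.

11132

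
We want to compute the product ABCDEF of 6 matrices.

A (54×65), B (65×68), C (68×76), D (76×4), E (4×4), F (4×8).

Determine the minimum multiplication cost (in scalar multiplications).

Adjacent pairs: AB = 54·65·68 = 238680; BC = 65·68·76 = 335920; CD = 68·76·4 = 20672; DE = 76·4·4 = 1216; EF = 4·4·8 = 128.
Length 3: A..C: k=1: 0+335920+54·65·76=602680; k=2: 238680+0+54·68·76=517752 → min 517752 | B..D: k=2: 0+20672+65·68·4=38352; k=3: 335920+0+65·76·4=355680 → min 38352 | C..E: k=3: 0+1216+68·76·4=21888; k=4: 20672+0+68·4·4=21760 → min 21760 | D..F: k=4: 0+128+76·4·8=2560; k=5: 1216+0+76·4·8=3648 → min 2560.
Length 4: A..D: k=1: 0+38352+54·65·4=52392; k=2: 238680+20672+54·68·4=274040; k=3: 517752+0+54·76·4=534168 → min 52392 | B..E: k=2: 0+21760+65·68·4=39440; k=3: 335920+1216+65·76·4=356896; k=4: 38352+0+65·4·4=39392 → min 39392 | C..F: k=3: 0+2560+68·76·8=43904; k=4: 20672+128+68·4·8=22976; k=5: 21760+0+68·4·8=23936 → min 22976.
Length 5: A..E: k=1: 0+39392+54·65·4=53432; k=2: 238680+21760+54·68·4=275128; k=3: 517752+1216+54·76·4=535384; k=4: 52392+0+54·4·4=53256 → min 53256 | B..F: k=2: 0+22976+65·68·8=58336; k=3: 335920+2560+65·76·8=378000; k=4: 38352+128+65·4·8=40560; k=5: 39392+0+65·4·8=41472 → min 40560.
Length 6: A..F: k=1: 0+40560+54·65·8=68640; k=2: 238680+22976+54·68·8=291032; k=3: 517752+2560+54·76·8=553144; k=4: 52392+128+54·4·8=54248; k=5: 53256+0+54·4·8=54984 → min 54248.
Optimal order: ((A(B(CD)))(EF)) with cost 54248.

54248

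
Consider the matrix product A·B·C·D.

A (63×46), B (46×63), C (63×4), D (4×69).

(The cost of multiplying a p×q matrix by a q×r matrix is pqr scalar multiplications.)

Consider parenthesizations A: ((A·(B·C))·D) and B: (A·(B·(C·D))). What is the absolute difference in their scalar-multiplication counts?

Order A = ((A·(B·C))·D): (B·C): 46×63 by 63×4 → 46×4, cost 46·63·4 = 11592; (A·(B·C)): 63×46 by 46×4 → 63×4, cost 63·46·4 = 11592; cumulative 23184; ((A·(B·C))·D): 63×4 by 4×69 → 63×69, cost 63·4·69 = 17388; cumulative 40572. Total 40572.
Order B = (A·(B·(C·D))): (C·D): 63×4 by 4×69 → 63×69, cost 63·4·69 = 17388; (B·(C·D)): 46×63 by 63×69 → 46×69, cost 46·63·69 = 199962; cumulative 217350; (A·(B·(C·D))): 63×46 by 46×69 → 63×69, cost 63·46·69 = 199962; cumulative 417312. Total 417312.
Difference: |40572 − 417312| = 376740.

376740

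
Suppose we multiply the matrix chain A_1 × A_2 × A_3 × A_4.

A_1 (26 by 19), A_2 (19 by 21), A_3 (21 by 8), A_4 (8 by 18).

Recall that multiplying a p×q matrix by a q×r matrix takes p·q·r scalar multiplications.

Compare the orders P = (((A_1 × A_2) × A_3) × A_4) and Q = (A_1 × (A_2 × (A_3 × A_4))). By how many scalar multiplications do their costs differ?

Order P = (((A_1 × A_2) × A_3) × A_4): (A_1 × A_2): 26×19 by 19×21 → 26×21, cost 26·19·21 = 10374; ((A_1 × A_2) × A_3): 26×21 by 21×8 → 26×8, cost 26·21·8 = 4368; cumulative 14742; (((A_1 × A_2) × A_3) × A_4): 26×8 by 8×18 → 26×18, cost 26·8·18 = 3744; cumulative 18486. Total 18486.
Order Q = (A_1 × (A_2 × (A_3 × A_4))): (A_3 × A_4): 21×8 by 8×18 → 21×18, cost 21·8·18 = 3024; (A_2 × (A_3 × A_4)): 19×21 by 21×18 → 19×18, cost 19·21·18 = 7182; cumulative 10206; (A_1 × (A_2 × (A_3 × A_4))): 26×19 by 19×18 → 26×18, cost 26·19·18 = 8892; cumulative 19098. Total 19098.
Difference: |18486 − 19098| = 612.

612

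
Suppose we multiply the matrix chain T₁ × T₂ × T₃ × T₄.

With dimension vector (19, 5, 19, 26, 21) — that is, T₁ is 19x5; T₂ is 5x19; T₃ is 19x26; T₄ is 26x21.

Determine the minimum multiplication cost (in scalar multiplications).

7195

Adjacent pairs: T₁T₂ = 19·5·19 = 1805; T₂T₃ = 5·19·26 = 2470; T₃T₄ = 19·26·21 = 10374.
Length 3: T₁..T₃: k=1: 0+2470+19·5·26=4940; k=2: 1805+0+19·19·26=11191 → min 4940 | T₂..T₄: k=2: 0+10374+5·19·21=12369; k=3: 2470+0+5·26·21=5200 → min 5200.
Length 4: T₁..T₄: k=1: 0+5200+19·5·21=7195; k=2: 1805+10374+19·19·21=19760; k=3: 4940+0+19·26·21=15314 → min 7195.
Optimal order: (T₁ × ((T₂ × T₃) × T₄)) with cost 7195.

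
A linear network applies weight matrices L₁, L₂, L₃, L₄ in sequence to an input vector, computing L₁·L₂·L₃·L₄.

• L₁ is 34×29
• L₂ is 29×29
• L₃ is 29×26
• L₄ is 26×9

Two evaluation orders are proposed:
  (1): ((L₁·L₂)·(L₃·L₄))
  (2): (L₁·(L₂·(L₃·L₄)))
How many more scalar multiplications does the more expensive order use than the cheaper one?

Order (1) = ((L₁·L₂)·(L₃·L₄)): (L₁·L₂): 34×29 by 29×29 → 34×29, cost 34·29·29 = 28594; (L₃·L₄): 29×26 by 26×9 → 29×9, cost 29·26·9 = 6786; ((L₁·L₂)·(L₃·L₄)): 34×29 by 29×9 → 34×9, cost 34·29·9 = 8874; cumulative 44254. Total 44254.
Order (2) = (L₁·(L₂·(L₃·L₄))): (L₃·L₄): 29×26 by 26×9 → 29×9, cost 29·26·9 = 6786; (L₂·(L₃·L₄)): 29×29 by 29×9 → 29×9, cost 29·29·9 = 7569; cumulative 14355; (L₁·(L₂·(L₃·L₄))): 34×29 by 29×9 → 34×9, cost 34·29·9 = 8874; cumulative 23229. Total 23229.
Difference: |44254 − 23229| = 21025.

21025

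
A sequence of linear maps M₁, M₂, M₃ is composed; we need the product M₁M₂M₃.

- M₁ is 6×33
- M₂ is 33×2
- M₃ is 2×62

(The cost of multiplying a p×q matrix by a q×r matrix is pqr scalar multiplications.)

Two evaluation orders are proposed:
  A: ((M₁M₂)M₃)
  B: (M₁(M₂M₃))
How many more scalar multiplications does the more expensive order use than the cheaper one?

15228

Order A = ((M₁M₂)M₃): (M₁M₂): 6×33 by 33×2 → 6×2, cost 6·33·2 = 396; ((M₁M₂)M₃): 6×2 by 2×62 → 6×62, cost 6·2·62 = 744; cumulative 1140. Total 1140.
Order B = (M₁(M₂M₃)): (M₂M₃): 33×2 by 2×62 → 33×62, cost 33·2·62 = 4092; (M₁(M₂M₃)): 6×33 by 33×62 → 6×62, cost 6·33·62 = 12276; cumulative 16368. Total 16368.
Difference: |1140 − 16368| = 15228.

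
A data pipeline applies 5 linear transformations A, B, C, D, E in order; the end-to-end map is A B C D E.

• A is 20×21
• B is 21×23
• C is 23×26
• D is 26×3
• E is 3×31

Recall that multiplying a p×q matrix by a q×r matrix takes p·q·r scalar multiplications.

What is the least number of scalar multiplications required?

6363

Adjacent pairs: AB = 20·21·23 = 9660; BC = 21·23·26 = 12558; CD = 23·26·3 = 1794; DE = 26·3·31 = 2418.
Length 3: A..C: k=1: 0+12558+20·21·26=23478; k=2: 9660+0+20·23·26=21620 → min 21620 | B..D: k=2: 0+1794+21·23·3=3243; k=3: 12558+0+21·26·3=14196 → min 3243 | C..E: k=3: 0+2418+23·26·31=20956; k=4: 1794+0+23·3·31=3933 → min 3933.
Length 4: A..D: k=1: 0+3243+20·21·3=4503; k=2: 9660+1794+20·23·3=12834; k=3: 21620+0+20·26·3=23180 → min 4503 | B..E: k=2: 0+3933+21·23·31=18906; k=3: 12558+2418+21·26·31=31902; k=4: 3243+0+21·3·31=5196 → min 5196.
Length 5: A..E: k=1: 0+5196+20·21·31=18216; k=2: 9660+3933+20·23·31=27853; k=3: 21620+2418+20·26·31=40158; k=4: 4503+0+20·3·31=6363 → min 6363.
Optimal order: ((A (B (C D))) E) with cost 6363.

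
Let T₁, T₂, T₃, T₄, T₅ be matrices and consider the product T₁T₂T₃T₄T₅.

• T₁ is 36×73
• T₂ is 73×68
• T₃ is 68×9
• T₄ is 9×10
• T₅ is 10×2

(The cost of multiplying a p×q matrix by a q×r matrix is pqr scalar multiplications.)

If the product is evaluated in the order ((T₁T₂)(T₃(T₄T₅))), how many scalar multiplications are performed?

(T₁T₂): 36×73 by 73×68 → 36×68, cost 36·73·68 = 178704
(T₄T₅): 9×10 by 10×2 → 9×2, cost 9·10·2 = 180
(T₃(T₄T₅)): 68×9 by 9×2 → 68×2, cost 68·9·2 = 1224; cumulative 1404
((T₁T₂)(T₃(T₄T₅))): 36×68 by 68×2 → 36×2, cost 36·68·2 = 4896; cumulative 185004
Total: 185004 scalar multiplications.

185004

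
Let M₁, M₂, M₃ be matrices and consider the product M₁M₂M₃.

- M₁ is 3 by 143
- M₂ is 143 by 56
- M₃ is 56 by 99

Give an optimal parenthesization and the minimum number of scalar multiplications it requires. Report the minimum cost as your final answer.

40656

(M₁(M₂M₃)): cost 835263.
((M₁M₂)M₃): cost 40656.
Optimal: ((M₁M₂)M₃) with cost 40656.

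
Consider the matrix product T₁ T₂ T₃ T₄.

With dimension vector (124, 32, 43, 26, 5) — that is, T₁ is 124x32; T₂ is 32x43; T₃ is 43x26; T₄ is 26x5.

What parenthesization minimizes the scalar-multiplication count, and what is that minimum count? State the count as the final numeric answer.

32310

Adjacent pairs: T₁T₂ = 124·32·43 = 170624; T₂T₃ = 32·43·26 = 35776; T₃T₄ = 43·26·5 = 5590.
Length 3: T₁..T₃: k=1: 0+35776+124·32·26=138944; k=2: 170624+0+124·43·26=309256 → min 138944 | T₂..T₄: k=2: 0+5590+32·43·5=12470; k=3: 35776+0+32·26·5=39936 → min 12470.
Length 4: T₁..T₄: k=1: 0+12470+124·32·5=32310; k=2: 170624+5590+124·43·5=202874; k=3: 138944+0+124·26·5=155064 → min 32310.
Optimal parenthesization: (T₁ (T₂ (T₃ T₄))) with cost 32310.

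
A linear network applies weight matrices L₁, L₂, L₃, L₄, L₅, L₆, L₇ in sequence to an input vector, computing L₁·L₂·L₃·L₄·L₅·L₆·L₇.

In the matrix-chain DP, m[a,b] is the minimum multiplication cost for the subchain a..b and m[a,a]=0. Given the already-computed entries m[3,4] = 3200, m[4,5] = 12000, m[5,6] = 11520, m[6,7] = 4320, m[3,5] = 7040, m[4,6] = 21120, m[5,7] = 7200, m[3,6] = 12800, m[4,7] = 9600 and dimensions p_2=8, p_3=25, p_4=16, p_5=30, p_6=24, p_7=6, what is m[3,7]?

m[3,7] = min over k∈[3,6] of m[3,k]+m[k+1,7]+p_{2}·p_k·p_{7}.
k=3: 0 + 9600 + 8·25·6 = 10800; k=4: 3200 + 7200 + 8·16·6 = 11168; k=5: 7040 + 4320 + 8·30·6 = 12800; k=6: 12800 + 0 + 8·24·6 = 13952.
Minimum: 10800 at k=3.

10800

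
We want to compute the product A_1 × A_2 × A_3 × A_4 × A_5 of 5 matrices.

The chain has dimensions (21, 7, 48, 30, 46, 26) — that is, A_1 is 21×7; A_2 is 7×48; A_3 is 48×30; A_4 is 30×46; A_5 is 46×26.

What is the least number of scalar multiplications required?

Adjacent pairs: A_1A_2 = 21·7·48 = 7056; A_2A_3 = 7·48·30 = 10080; A_3A_4 = 48·30·46 = 66240; A_4A_5 = 30·46·26 = 35880.
Length 3: A_1..A_3: k=1: 0+10080+21·7·30=14490; k=2: 7056+0+21·48·30=37296 → min 14490 | A_2..A_4: k=2: 0+66240+7·48·46=81696; k=3: 10080+0+7·30·46=19740 → min 19740 | A_3..A_5: k=3: 0+35880+48·30·26=73320; k=4: 66240+0+48·46·26=123648 → min 73320.
Length 4: A_1..A_4: k=1: 0+19740+21·7·46=26502; k=2: 7056+66240+21·48·46=119664; k=3: 14490+0+21·30·46=43470 → min 26502 | A_2..A_5: k=2: 0+73320+7·48·26=82056; k=3: 10080+35880+7·30·26=51420; k=4: 19740+0+7·46·26=28112 → min 28112.
Length 5: A_1..A_5: k=1: 0+28112+21·7·26=31934; k=2: 7056+73320+21·48·26=106584; k=3: 14490+35880+21·30·26=66750; k=4: 26502+0+21·46·26=51618 → min 31934.
Optimal order: (A_1 × (((A_2 × A_3) × A_4) × A_5)) with cost 31934.

31934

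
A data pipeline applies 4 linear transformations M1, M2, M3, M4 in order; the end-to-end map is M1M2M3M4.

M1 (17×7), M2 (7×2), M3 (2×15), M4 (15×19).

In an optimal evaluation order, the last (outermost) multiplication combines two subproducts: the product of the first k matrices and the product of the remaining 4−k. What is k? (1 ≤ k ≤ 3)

Adjacent pairs: M1M2 = 17·7·2 = 238; M2M3 = 7·2·15 = 210; M3M4 = 2·15·19 = 570.
Length 3: M1..M3: k=1: 0+210+17·7·15=1995; k=2: 238+0+17·2·15=748 → min 748 | M2..M4: k=2: 0+570+7·2·19=836; k=3: 210+0+7·15·19=2205 → min 836.
Top-level splits: k=1: (M1..M1)·(M2..M4) → 0+836+17·7·19 = 3097; k=2: (M1..M2)·(M3..M4) → 238+570+17·2·19 = 1454; k=3: (M1..M3)·(M4..M4) → 748+0+17·15·19 = 5593.
Best split is after M2, i.e. k = 2.

2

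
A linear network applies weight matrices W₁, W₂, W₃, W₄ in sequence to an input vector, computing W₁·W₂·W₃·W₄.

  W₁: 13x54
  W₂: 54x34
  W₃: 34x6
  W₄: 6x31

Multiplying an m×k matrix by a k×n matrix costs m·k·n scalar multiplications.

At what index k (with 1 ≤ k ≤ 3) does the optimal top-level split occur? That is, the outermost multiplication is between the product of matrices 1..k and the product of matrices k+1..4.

3

Adjacent pairs: W₁W₂ = 13·54·34 = 23868; W₂W₃ = 54·34·6 = 11016; W₃W₄ = 34·6·31 = 6324.
Length 3: W₁..W₃: k=1: 0+11016+13·54·6=15228; k=2: 23868+0+13·34·6=26520 → min 15228 | W₂..W₄: k=2: 0+6324+54·34·31=63240; k=3: 11016+0+54·6·31=21060 → min 21060.
Top-level splits: k=1: (W₁..W₁)·(W₂..W₄) → 0+21060+13·54·31 = 42822; k=2: (W₁..W₂)·(W₃..W₄) → 23868+6324+13·34·31 = 43894; k=3: (W₁..W₃)·(W₄..W₄) → 15228+0+13·6·31 = 17646.
Best split is after W₃, i.e. k = 3.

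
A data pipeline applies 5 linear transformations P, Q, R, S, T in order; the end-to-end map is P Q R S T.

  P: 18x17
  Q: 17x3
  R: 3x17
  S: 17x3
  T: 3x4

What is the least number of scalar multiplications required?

Adjacent pairs: PQ = 18·17·3 = 918; QR = 17·3·17 = 867; RS = 3·17·3 = 153; ST = 17·3·4 = 204.
Length 3: P..R: k=1: 0+867+18·17·17=6069; k=2: 918+0+18·3·17=1836 → min 1836 | Q..S: k=2: 0+153+17·3·3=306; k=3: 867+0+17·17·3=1734 → min 306 | R..T: k=3: 0+204+3·17·4=408; k=4: 153+0+3·3·4=189 → min 189.
Length 4: P..S: k=1: 0+306+18·17·3=1224; k=2: 918+153+18·3·3=1233; k=3: 1836+0+18·17·3=2754 → min 1224 | Q..T: k=2: 0+189+17·3·4=393; k=3: 867+204+17·17·4=2227; k=4: 306+0+17·3·4=510 → min 393.
Length 5: P..T: k=1: 0+393+18·17·4=1617; k=2: 918+189+18·3·4=1323; k=3: 1836+204+18·17·4=3264; k=4: 1224+0+18·3·4=1440 → min 1323.
Optimal order: ((P Q) ((R S) T)) with cost 1323.

1323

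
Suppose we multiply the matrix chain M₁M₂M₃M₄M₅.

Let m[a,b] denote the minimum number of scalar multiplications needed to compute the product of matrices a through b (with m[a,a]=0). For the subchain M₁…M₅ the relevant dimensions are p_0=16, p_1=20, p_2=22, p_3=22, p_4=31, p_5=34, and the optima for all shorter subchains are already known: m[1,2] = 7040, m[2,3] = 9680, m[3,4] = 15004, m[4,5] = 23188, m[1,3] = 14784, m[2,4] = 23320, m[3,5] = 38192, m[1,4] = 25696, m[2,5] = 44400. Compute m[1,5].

m[1,5] = min over k∈[1,4] of m[1,k]+m[k+1,5]+p_{0}·p_k·p_{5}.
k=1: 0 + 44400 + 16·20·34 = 55280; k=2: 7040 + 38192 + 16·22·34 = 57200; k=3: 14784 + 23188 + 16·22·34 = 49940; k=4: 25696 + 0 + 16·31·34 = 42560.
Minimum: 42560 at k=4.

42560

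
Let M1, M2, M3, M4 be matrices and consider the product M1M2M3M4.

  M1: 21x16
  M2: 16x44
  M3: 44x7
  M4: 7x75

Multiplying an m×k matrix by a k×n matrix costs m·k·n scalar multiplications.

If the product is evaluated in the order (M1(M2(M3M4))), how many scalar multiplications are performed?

101100

(M3M4): 44×7 by 7×75 → 44×75, cost 44·7·75 = 23100
(M2(M3M4)): 16×44 by 44×75 → 16×75, cost 16·44·75 = 52800; cumulative 75900
(M1(M2(M3M4))): 21×16 by 16×75 → 21×75, cost 21·16·75 = 25200; cumulative 101100
Total: 101100 scalar multiplications.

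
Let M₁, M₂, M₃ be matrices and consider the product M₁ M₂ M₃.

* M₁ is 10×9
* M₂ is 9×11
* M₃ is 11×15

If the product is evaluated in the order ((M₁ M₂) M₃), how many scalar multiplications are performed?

2640

(M₁ M₂): 10×9 by 9×11 → 10×11, cost 10·9·11 = 990
((M₁ M₂) M₃): 10×11 by 11×15 → 10×15, cost 10·11·15 = 1650; cumulative 2640
Total: 2640 scalar multiplications.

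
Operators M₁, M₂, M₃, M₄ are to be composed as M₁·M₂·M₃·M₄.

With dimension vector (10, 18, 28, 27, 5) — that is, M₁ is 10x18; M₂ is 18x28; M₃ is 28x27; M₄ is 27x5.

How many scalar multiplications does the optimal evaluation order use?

7200

Adjacent pairs: M₁M₂ = 10·18·28 = 5040; M₂M₃ = 18·28·27 = 13608; M₃M₄ = 28·27·5 = 3780.
Length 3: M₁..M₃: k=1: 0+13608+10·18·27=18468; k=2: 5040+0+10·28·27=12600 → min 12600 | M₂..M₄: k=2: 0+3780+18·28·5=6300; k=3: 13608+0+18·27·5=16038 → min 6300.
Length 4: M₁..M₄: k=1: 0+6300+10·18·5=7200; k=2: 5040+3780+10·28·5=10220; k=3: 12600+0+10·27·5=13950 → min 7200.
Optimal order: (M₁·(M₂·(M₃·M₄))) with cost 7200.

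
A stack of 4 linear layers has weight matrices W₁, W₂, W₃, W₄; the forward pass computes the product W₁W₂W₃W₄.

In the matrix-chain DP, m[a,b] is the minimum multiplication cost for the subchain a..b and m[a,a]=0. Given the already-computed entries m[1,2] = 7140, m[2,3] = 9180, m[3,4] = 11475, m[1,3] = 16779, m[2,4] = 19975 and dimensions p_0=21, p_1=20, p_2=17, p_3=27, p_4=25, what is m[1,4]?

27540

m[1,4] = min over k∈[1,3] of m[1,k]+m[k+1,4]+p_{0}·p_k·p_{4}.
k=1: 0 + 19975 + 21·20·25 = 30475; k=2: 7140 + 11475 + 21·17·25 = 27540; k=3: 16779 + 0 + 21·27·25 = 30954.
Minimum: 27540 at k=2.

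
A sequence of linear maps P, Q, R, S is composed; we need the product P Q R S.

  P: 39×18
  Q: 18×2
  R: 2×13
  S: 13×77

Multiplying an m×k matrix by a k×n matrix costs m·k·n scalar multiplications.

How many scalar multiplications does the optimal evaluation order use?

Adjacent pairs: PQ = 39·18·2 = 1404; QR = 18·2·13 = 468; RS = 2·13·77 = 2002.
Length 3: P..R: k=1: 0+468+39·18·13=9594; k=2: 1404+0+39·2·13=2418 → min 2418 | Q..S: k=2: 0+2002+18·2·77=4774; k=3: 468+0+18·13·77=18486 → min 4774.
Length 4: P..S: k=1: 0+4774+39·18·77=58828; k=2: 1404+2002+39·2·77=9412; k=3: 2418+0+39·13·77=41457 → min 9412.
Optimal order: ((P Q) (R S)) with cost 9412.

9412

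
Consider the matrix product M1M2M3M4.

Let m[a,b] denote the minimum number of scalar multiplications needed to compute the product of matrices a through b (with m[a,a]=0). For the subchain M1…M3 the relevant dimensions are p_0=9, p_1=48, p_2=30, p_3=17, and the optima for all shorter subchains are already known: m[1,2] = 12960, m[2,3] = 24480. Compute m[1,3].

m[1,3] = min over k∈[1,2] of m[1,k]+m[k+1,3]+p_{0}·p_k·p_{3}.
k=1: 0 + 24480 + 9·48·17 = 31824; k=2: 12960 + 0 + 9·30·17 = 17550.
Minimum: 17550 at k=2.

17550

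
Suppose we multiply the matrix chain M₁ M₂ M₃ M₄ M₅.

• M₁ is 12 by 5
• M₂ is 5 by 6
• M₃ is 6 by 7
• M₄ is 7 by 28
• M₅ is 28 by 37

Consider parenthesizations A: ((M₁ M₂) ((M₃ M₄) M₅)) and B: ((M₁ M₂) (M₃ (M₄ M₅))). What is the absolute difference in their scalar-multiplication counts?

Order A = ((M₁ M₂) ((M₃ M₄) M₅)): (M₁ M₂): 12×5 by 5×6 → 12×6, cost 12·5·6 = 360; (M₃ M₄): 6×7 by 7×28 → 6×28, cost 6·7·28 = 1176; ((M₃ M₄) M₅): 6×28 by 28×37 → 6×37, cost 6·28·37 = 6216; cumulative 7392; ((M₁ M₂) ((M₃ M₄) M₅)): 12×6 by 6×37 → 12×37, cost 12·6·37 = 2664; cumulative 10416. Total 10416.
Order B = ((M₁ M₂) (M₃ (M₄ M₅))): (M₁ M₂): 12×5 by 5×6 → 12×6, cost 12·5·6 = 360; (M₄ M₅): 7×28 by 28×37 → 7×37, cost 7·28·37 = 7252; (M₃ (M₄ M₅)): 6×7 by 7×37 → 6×37, cost 6·7·37 = 1554; cumulative 8806; ((M₁ M₂) (M₃ (M₄ M₅))): 12×6 by 6×37 → 12×37, cost 12·6·37 = 2664; cumulative 11830. Total 11830.
Difference: |10416 − 11830| = 1414.

1414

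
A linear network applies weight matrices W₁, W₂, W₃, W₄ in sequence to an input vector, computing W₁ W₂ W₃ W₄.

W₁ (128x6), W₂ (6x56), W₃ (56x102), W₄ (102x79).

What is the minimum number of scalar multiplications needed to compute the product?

143292

Adjacent pairs: W₁W₂ = 128·6·56 = 43008; W₂W₃ = 6·56·102 = 34272; W₃W₄ = 56·102·79 = 451248.
Length 3: W₁..W₃: k=1: 0+34272+128·6·102=112608; k=2: 43008+0+128·56·102=774144 → min 112608 | W₂..W₄: k=2: 0+451248+6·56·79=477792; k=3: 34272+0+6·102·79=82620 → min 82620.
Length 4: W₁..W₄: k=1: 0+82620+128·6·79=143292; k=2: 43008+451248+128·56·79=1060528; k=3: 112608+0+128·102·79=1144032 → min 143292.
Optimal order: (W₁ ((W₂ W₃) W₄)) with cost 143292.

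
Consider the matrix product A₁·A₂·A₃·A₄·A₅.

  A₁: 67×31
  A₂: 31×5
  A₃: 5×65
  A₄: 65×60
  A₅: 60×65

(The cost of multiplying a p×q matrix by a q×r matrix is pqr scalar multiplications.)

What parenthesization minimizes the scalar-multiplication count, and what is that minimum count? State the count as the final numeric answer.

Adjacent pairs: A₁A₂ = 67·31·5 = 10385; A₂A₃ = 31·5·65 = 10075; A₃A₄ = 5·65·60 = 19500; A₄A₅ = 65·60·65 = 253500.
Length 3: A₁..A₃: k=1: 0+10075+67·31·65=145080; k=2: 10385+0+67·5·65=32160 → min 32160 | A₂..A₄: k=2: 0+19500+31·5·60=28800; k=3: 10075+0+31·65·60=130975 → min 28800 | A₃..A₅: k=3: 0+253500+5·65·65=274625; k=4: 19500+0+5·60·65=39000 → min 39000.
Length 4: A₁..A₄: k=1: 0+28800+67·31·60=153420; k=2: 10385+19500+67·5·60=49985; k=3: 32160+0+67·65·60=293460 → min 49985 | A₂..A₅: k=2: 0+39000+31·5·65=49075; k=3: 10075+253500+31·65·65=394550; k=4: 28800+0+31·60·65=149700 → min 49075.
Length 5: A₁..A₅: k=1: 0+49075+67·31·65=184080; k=2: 10385+39000+67·5·65=71160; k=3: 32160+253500+67·65·65=568735; k=4: 49985+0+67·60·65=311285 → min 71160.
Optimal parenthesization: ((A₁·A₂)·((A₃·A₄)·A₅)) with cost 71160.

71160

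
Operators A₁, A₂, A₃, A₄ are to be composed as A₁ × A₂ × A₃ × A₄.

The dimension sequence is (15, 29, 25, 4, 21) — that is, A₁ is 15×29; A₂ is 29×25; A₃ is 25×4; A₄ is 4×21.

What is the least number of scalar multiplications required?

Adjacent pairs: A₁A₂ = 15·29·25 = 10875; A₂A₃ = 29·25·4 = 2900; A₃A₄ = 25·4·21 = 2100.
Length 3: A₁..A₃: k=1: 0+2900+15·29·4=4640; k=2: 10875+0+15·25·4=12375 → min 4640 | A₂..A₄: k=2: 0+2100+29·25·21=17325; k=3: 2900+0+29·4·21=5336 → min 5336.
Length 4: A₁..A₄: k=1: 0+5336+15·29·21=14471; k=2: 10875+2100+15·25·21=20850; k=3: 4640+0+15·4·21=5900 → min 5900.
Optimal order: ((A₁ × (A₂ × A₃)) × A₄) with cost 5900.

5900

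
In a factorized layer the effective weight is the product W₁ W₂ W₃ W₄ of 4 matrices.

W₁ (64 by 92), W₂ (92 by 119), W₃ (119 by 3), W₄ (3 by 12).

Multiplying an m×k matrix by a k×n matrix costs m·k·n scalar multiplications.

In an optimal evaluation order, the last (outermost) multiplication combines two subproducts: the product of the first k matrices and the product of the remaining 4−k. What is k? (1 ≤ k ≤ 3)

3

Adjacent pairs: W₁W₂ = 64·92·119 = 700672; W₂W₃ = 92·119·3 = 32844; W₃W₄ = 119·3·12 = 4284.
Length 3: W₁..W₃: k=1: 0+32844+64·92·3=50508; k=2: 700672+0+64·119·3=723520 → min 50508 | W₂..W₄: k=2: 0+4284+92·119·12=135660; k=3: 32844+0+92·3·12=36156 → min 36156.
Top-level splits: k=1: (W₁..W₁)·(W₂..W₄) → 0+36156+64·92·12 = 106812; k=2: (W₁..W₂)·(W₃..W₄) → 700672+4284+64·119·12 = 796348; k=3: (W₁..W₃)·(W₄..W₄) → 50508+0+64·3·12 = 52812.
Best split is after W₃, i.e. k = 3.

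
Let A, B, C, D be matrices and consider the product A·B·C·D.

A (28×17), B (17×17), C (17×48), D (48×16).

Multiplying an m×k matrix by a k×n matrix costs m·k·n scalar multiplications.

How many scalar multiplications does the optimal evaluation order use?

25296

Adjacent pairs: AB = 28·17·17 = 8092; BC = 17·17·48 = 13872; CD = 17·48·16 = 13056.
Length 3: A..C: k=1: 0+13872+28·17·48=36720; k=2: 8092+0+28·17·48=30940 → min 30940 | B..D: k=2: 0+13056+17·17·16=17680; k=3: 13872+0+17·48·16=26928 → min 17680.
Length 4: A..D: k=1: 0+17680+28·17·16=25296; k=2: 8092+13056+28·17·16=28764; k=3: 30940+0+28·48·16=52444 → min 25296.
Optimal order: (A·(B·(C·D))) with cost 25296.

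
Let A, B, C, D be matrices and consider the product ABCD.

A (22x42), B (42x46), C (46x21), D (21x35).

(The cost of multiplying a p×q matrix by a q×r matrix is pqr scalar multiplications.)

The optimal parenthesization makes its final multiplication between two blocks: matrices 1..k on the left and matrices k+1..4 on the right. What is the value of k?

3

Adjacent pairs: AB = 22·42·46 = 42504; BC = 42·46·21 = 40572; CD = 46·21·35 = 33810.
Length 3: A..C: k=1: 0+40572+22·42·21=59976; k=2: 42504+0+22·46·21=63756 → min 59976 | B..D: k=2: 0+33810+42·46·35=101430; k=3: 40572+0+42·21·35=71442 → min 71442.
Top-level splits: k=1: (A..A)·(B..D) → 0+71442+22·42·35 = 103782; k=2: (A..B)·(C..D) → 42504+33810+22·46·35 = 111734; k=3: (A..C)·(D..D) → 59976+0+22·21·35 = 76146.
Best split is after C, i.e. k = 3.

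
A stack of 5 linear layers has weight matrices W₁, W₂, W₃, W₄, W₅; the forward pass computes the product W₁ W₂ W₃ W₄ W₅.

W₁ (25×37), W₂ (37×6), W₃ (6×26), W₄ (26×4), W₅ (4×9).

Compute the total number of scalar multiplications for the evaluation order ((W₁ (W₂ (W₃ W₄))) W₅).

6112

(W₃ W₄): 6×26 by 26×4 → 6×4, cost 6·26·4 = 624
(W₂ (W₃ W₄)): 37×6 by 6×4 → 37×4, cost 37·6·4 = 888; cumulative 1512
(W₁ (W₂ (W₃ W₄))): 25×37 by 37×4 → 25×4, cost 25·37·4 = 3700; cumulative 5212
((W₁ (W₂ (W₃ W₄))) W₅): 25×4 by 4×9 → 25×9, cost 25·4·9 = 900; cumulative 6112
Total: 6112 scalar multiplications.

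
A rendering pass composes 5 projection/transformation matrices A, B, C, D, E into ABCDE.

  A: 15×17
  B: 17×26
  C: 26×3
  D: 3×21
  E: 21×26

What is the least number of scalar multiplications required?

4899

Adjacent pairs: AB = 15·17·26 = 6630; BC = 17·26·3 = 1326; CD = 26·3·21 = 1638; DE = 3·21·26 = 1638.
Length 3: A..C: k=1: 0+1326+15·17·3=2091; k=2: 6630+0+15·26·3=7800 → min 2091 | B..D: k=2: 0+1638+17·26·21=10920; k=3: 1326+0+17·3·21=2397 → min 2397 | C..E: k=3: 0+1638+26·3·26=3666; k=4: 1638+0+26·21·26=15834 → min 3666.
Length 4: A..D: k=1: 0+2397+15·17·21=7752; k=2: 6630+1638+15·26·21=16458; k=3: 2091+0+15·3·21=3036 → min 3036 | B..E: k=2: 0+3666+17·26·26=15158; k=3: 1326+1638+17·3·26=4290; k=4: 2397+0+17·21·26=11679 → min 4290.
Length 5: A..E: k=1: 0+4290+15·17·26=10920; k=2: 6630+3666+15·26·26=20436; k=3: 2091+1638+15·3·26=4899; k=4: 3036+0+15·21·26=11226 → min 4899.
Optimal order: ((A(BC))(DE)) with cost 4899.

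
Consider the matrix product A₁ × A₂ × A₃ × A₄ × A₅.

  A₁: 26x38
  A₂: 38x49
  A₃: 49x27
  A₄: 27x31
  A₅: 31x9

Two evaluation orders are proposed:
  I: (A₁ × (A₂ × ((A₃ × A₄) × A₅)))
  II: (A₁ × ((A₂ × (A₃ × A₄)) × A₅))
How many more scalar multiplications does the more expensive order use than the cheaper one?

37895

Order I = (A₁ × (A₂ × ((A₃ × A₄) × A₅))): (A₃ × A₄): 49×27 by 27×31 → 49×31, cost 49·27·31 = 41013; ((A₃ × A₄) × A₅): 49×31 by 31×9 → 49×9, cost 49·31·9 = 13671; cumulative 54684; (A₂ × ((A₃ × A₄) × A₅)): 38×49 by 49×9 → 38×9, cost 38·49·9 = 16758; cumulative 71442; (A₁ × (A₂ × ((A₃ × A₄) × A₅))): 26×38 by 38×9 → 26×9, cost 26·38·9 = 8892; cumulative 80334. Total 80334.
Order II = (A₁ × ((A₂ × (A₃ × A₄)) × A₅)): (A₃ × A₄): 49×27 by 27×31 → 49×31, cost 49·27·31 = 41013; (A₂ × (A₃ × A₄)): 38×49 by 49×31 → 38×31, cost 38·49·31 = 57722; cumulative 98735; ((A₂ × (A₃ × A₄)) × A₅): 38×31 by 31×9 → 38×9, cost 38·31·9 = 10602; cumulative 109337; (A₁ × ((A₂ × (A₃ × A₄)) × A₅)): 26×38 by 38×9 → 26×9, cost 26·38·9 = 8892; cumulative 118229. Total 118229.
Difference: |80334 − 118229| = 37895.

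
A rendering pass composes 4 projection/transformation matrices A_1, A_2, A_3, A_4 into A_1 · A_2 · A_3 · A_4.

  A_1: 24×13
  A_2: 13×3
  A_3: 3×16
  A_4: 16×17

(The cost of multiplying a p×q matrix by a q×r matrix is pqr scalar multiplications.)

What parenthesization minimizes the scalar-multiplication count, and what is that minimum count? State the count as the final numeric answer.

Adjacent pairs: A_1A_2 = 24·13·3 = 936; A_2A_3 = 13·3·16 = 624; A_3A_4 = 3·16·17 = 816.
Length 3: A_1..A_3: k=1: 0+624+24·13·16=5616; k=2: 936+0+24·3·16=2088 → min 2088 | A_2..A_4: k=2: 0+816+13·3·17=1479; k=3: 624+0+13·16·17=4160 → min 1479.
Length 4: A_1..A_4: k=1: 0+1479+24·13·17=6783; k=2: 936+816+24·3·17=2976; k=3: 2088+0+24·16·17=8616 → min 2976.
Optimal parenthesization: ((A_1 · A_2) · (A_3 · A_4)) with cost 2976.

2976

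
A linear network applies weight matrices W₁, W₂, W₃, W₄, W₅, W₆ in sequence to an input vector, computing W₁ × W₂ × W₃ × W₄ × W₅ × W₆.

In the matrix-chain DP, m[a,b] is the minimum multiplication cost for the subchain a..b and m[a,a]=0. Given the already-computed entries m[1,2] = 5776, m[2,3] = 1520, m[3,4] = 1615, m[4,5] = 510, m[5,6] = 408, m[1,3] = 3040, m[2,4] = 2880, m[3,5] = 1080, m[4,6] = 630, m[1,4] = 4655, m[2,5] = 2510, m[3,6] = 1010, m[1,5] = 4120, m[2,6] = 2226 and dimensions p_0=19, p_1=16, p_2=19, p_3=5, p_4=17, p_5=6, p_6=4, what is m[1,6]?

m[1,6] = min over k∈[1,5] of m[1,k]+m[k+1,6]+p_{0}·p_k·p_{6}.
k=1: 0 + 2226 + 19·16·4 = 3442; k=2: 5776 + 1010 + 19·19·4 = 8230; k=3: 3040 + 630 + 19·5·4 = 4050; k=4: 4655 + 408 + 19·17·4 = 6355; k=5: 4120 + 0 + 19·6·4 = 4576.
Minimum: 3442 at k=1.

3442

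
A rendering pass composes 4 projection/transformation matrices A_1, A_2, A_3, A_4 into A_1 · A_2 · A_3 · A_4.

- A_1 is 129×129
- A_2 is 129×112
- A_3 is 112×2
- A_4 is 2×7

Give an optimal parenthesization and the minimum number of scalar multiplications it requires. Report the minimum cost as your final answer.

63984

Adjacent pairs: A_1A_2 = 129·129·112 = 1863792; A_2A_3 = 129·112·2 = 28896; A_3A_4 = 112·2·7 = 1568.
Length 3: A_1..A_3: k=1: 0+28896+129·129·2=62178; k=2: 1863792+0+129·112·2=1892688 → min 62178 | A_2..A_4: k=2: 0+1568+129·112·7=102704; k=3: 28896+0+129·2·7=30702 → min 30702.
Length 4: A_1..A_4: k=1: 0+30702+129·129·7=147189; k=2: 1863792+1568+129·112·7=1966496; k=3: 62178+0+129·2·7=63984 → min 63984.
Optimal parenthesization: ((A_1 · (A_2 · A_3)) · A_4) with cost 63984.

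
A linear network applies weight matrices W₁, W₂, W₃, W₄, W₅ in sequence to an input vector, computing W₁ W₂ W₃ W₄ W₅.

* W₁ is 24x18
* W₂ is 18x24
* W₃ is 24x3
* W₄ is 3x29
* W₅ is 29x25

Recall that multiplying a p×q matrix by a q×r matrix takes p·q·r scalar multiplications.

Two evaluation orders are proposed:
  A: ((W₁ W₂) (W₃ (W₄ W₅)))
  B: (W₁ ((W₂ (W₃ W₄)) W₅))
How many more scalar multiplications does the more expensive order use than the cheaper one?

Order A = ((W₁ W₂) (W₃ (W₄ W₅))): (W₁ W₂): 24×18 by 18×24 → 24×24, cost 24·18·24 = 10368; (W₄ W₅): 3×29 by 29×25 → 3×25, cost 3·29·25 = 2175; (W₃ (W₄ W₅)): 24×3 by 3×25 → 24×25, cost 24·3·25 = 1800; cumulative 3975; ((W₁ W₂) (W₃ (W₄ W₅))): 24×24 by 24×25 → 24×25, cost 24·24·25 = 14400; cumulative 28743. Total 28743.
Order B = (W₁ ((W₂ (W₃ W₄)) W₅)): (W₃ W₄): 24×3 by 3×29 → 24×29, cost 24·3·29 = 2088; (W₂ (W₃ W₄)): 18×24 by 24×29 → 18×29, cost 18·24·29 = 12528; cumulative 14616; ((W₂ (W₃ W₄)) W₅): 18×29 by 29×25 → 18×25, cost 18·29·25 = 13050; cumulative 27666; (W₁ ((W₂ (W₃ W₄)) W₅)): 24×18 by 18×25 → 24×25, cost 24·18·25 = 10800; cumulative 38466. Total 38466.
Difference: |28743 − 38466| = 9723.

9723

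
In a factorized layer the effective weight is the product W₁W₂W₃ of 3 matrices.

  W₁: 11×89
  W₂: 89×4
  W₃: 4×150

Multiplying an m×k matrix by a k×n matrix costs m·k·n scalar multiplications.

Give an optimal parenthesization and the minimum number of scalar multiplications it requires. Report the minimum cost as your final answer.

10516

(W₁(W₂W₃)): cost 200250.
((W₁W₂)W₃): cost 10516.
Optimal: ((W₁W₂)W₃) with cost 10516.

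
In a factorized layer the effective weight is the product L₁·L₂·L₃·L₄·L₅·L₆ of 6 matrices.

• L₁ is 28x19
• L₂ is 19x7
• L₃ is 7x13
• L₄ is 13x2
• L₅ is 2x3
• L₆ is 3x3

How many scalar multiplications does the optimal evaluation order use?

1698

Adjacent pairs: L₁L₂ = 28·19·7 = 3724; L₂L₃ = 19·7·13 = 1729; L₃L₄ = 7·13·2 = 182; L₄L₅ = 13·2·3 = 78; L₅L₆ = 2·3·3 = 18.
Length 3: L₁..L₃: k=1: 0+1729+28·19·13=8645; k=2: 3724+0+28·7·13=6272 → min 6272 | L₂..L₄: k=2: 0+182+19·7·2=448; k=3: 1729+0+19·13·2=2223 → min 448 | L₃..L₅: k=3: 0+78+7·13·3=351; k=4: 182+0+7·2·3=224 → min 224 | L₄..L₆: k=4: 0+18+13·2·3=96; k=5: 78+0+13·3·3=195 → min 96.
Length 4: L₁..L₄: k=1: 0+448+28·19·2=1512; k=2: 3724+182+28·7·2=4298; k=3: 6272+0+28·13·2=7000 → min 1512 | L₂..L₅: k=2: 0+224+19·7·3=623; k=3: 1729+78+19·13·3=2548; k=4: 448+0+19·2·3=562 → min 562 | L₃..L₆: k=3: 0+96+7·13·3=369; k=4: 182+18+7·2·3=242; k=5: 224+0+7·3·3=287 → min 242.
Length 5: L₁..L₅: k=1: 0+562+28·19·3=2158; k=2: 3724+224+28·7·3=4536; k=3: 6272+78+28·13·3=7442; k=4: 1512+0+28·2·3=1680 → min 1680 | L₂..L₆: k=2: 0+242+19·7·3=641; k=3: 1729+96+19·13·3=2566; k=4: 448+18+19·2·3=580; k=5: 562+0+19·3·3=733 → min 580.
Length 6: L₁..L₆: k=1: 0+580+28·19·3=2176; k=2: 3724+242+28·7·3=4554; k=3: 6272+96+28·13·3=7460; k=4: 1512+18+28·2·3=1698; k=5: 1680+0+28·3·3=1932 → min 1698.
Optimal order: ((L₁·(L₂·(L₃·L₄)))·(L₅·L₆)) with cost 1698.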